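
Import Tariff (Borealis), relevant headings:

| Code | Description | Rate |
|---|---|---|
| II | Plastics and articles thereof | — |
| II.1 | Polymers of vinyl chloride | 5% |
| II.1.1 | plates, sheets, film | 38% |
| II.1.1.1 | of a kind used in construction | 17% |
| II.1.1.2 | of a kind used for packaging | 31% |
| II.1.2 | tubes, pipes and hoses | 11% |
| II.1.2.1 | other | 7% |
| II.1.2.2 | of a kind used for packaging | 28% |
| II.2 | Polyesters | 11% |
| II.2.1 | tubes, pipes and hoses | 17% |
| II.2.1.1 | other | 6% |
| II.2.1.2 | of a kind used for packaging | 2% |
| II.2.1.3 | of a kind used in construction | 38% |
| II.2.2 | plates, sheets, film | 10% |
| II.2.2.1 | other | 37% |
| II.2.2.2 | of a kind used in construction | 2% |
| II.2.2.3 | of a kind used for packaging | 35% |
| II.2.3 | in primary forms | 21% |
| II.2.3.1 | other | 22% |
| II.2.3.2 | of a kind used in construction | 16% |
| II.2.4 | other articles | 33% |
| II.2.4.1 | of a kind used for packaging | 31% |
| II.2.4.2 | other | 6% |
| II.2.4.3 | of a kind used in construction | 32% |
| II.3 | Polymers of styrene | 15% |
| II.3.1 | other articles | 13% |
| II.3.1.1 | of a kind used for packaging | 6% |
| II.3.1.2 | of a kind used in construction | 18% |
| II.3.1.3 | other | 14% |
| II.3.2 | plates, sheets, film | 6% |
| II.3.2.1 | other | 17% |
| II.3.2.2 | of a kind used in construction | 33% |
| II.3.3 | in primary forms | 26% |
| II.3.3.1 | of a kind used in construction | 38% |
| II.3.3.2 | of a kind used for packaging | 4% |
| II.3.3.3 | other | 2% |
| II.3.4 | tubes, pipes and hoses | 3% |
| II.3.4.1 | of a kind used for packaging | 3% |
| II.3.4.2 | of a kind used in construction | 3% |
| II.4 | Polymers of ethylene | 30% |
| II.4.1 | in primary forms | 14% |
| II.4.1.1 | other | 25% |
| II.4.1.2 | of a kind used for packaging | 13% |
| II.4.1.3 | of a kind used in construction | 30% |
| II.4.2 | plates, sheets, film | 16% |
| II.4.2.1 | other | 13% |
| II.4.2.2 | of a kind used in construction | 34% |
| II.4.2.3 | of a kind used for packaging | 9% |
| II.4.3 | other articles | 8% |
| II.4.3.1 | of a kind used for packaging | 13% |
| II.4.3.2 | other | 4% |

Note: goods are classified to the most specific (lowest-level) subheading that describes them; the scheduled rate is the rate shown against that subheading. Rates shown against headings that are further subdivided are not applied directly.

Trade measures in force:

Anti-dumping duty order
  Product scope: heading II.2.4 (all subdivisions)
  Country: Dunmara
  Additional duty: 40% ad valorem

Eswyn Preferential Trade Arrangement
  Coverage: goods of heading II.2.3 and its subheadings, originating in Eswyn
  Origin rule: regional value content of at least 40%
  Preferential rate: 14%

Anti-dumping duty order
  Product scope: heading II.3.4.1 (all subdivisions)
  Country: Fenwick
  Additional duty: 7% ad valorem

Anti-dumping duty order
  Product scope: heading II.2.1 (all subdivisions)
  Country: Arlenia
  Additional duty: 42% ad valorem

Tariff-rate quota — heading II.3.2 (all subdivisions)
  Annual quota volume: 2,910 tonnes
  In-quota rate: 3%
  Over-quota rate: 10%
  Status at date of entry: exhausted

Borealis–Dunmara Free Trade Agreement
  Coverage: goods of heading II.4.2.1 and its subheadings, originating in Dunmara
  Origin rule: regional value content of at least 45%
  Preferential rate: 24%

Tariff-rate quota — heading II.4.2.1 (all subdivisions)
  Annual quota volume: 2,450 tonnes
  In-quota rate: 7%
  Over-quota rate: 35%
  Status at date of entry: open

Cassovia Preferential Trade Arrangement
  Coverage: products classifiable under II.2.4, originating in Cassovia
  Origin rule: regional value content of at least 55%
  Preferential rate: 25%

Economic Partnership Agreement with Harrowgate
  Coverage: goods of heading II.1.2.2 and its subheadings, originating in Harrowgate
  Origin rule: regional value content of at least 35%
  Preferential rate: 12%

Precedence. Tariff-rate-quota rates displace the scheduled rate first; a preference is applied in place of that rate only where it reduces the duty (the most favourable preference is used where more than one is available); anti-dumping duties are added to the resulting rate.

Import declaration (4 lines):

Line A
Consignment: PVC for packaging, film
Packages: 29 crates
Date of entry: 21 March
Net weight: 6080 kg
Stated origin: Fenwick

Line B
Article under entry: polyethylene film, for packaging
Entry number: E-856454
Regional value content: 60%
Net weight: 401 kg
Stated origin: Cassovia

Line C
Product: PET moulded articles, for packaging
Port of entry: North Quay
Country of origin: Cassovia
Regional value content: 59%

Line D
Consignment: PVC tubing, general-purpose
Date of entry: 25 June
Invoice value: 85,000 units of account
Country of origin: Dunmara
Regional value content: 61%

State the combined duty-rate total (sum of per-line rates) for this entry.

Line A: PVC → II.1; film → II.1.1; for packaging → II.1.1.2. Scheduled 31%. No special measure applies. → 31%.
Line B: polyethylene → II.4; film → II.4.2; for packaging → II.4.2.3. Scheduled 9%. Cassovia agreement on II.2.4: II.4.2.3 not covered. → 9%.
Line C: PET → II.2; moulded articles → II.2.4; for packaging → II.2.4.1. Scheduled 31%. Cassovia agreement on II.2.4: RVC ≥ 55% → 25% available; preferential 25%. → 25%.
Line D: PVC → II.1; tubing → II.1.2; general-purpose → II.1.2.1. Scheduled 7%. Dunmara agreement on II.4.2.1: II.1.2.1 not covered. → 7%.
Sum: 31% + 9% + 25% + 7% = 72%.

72%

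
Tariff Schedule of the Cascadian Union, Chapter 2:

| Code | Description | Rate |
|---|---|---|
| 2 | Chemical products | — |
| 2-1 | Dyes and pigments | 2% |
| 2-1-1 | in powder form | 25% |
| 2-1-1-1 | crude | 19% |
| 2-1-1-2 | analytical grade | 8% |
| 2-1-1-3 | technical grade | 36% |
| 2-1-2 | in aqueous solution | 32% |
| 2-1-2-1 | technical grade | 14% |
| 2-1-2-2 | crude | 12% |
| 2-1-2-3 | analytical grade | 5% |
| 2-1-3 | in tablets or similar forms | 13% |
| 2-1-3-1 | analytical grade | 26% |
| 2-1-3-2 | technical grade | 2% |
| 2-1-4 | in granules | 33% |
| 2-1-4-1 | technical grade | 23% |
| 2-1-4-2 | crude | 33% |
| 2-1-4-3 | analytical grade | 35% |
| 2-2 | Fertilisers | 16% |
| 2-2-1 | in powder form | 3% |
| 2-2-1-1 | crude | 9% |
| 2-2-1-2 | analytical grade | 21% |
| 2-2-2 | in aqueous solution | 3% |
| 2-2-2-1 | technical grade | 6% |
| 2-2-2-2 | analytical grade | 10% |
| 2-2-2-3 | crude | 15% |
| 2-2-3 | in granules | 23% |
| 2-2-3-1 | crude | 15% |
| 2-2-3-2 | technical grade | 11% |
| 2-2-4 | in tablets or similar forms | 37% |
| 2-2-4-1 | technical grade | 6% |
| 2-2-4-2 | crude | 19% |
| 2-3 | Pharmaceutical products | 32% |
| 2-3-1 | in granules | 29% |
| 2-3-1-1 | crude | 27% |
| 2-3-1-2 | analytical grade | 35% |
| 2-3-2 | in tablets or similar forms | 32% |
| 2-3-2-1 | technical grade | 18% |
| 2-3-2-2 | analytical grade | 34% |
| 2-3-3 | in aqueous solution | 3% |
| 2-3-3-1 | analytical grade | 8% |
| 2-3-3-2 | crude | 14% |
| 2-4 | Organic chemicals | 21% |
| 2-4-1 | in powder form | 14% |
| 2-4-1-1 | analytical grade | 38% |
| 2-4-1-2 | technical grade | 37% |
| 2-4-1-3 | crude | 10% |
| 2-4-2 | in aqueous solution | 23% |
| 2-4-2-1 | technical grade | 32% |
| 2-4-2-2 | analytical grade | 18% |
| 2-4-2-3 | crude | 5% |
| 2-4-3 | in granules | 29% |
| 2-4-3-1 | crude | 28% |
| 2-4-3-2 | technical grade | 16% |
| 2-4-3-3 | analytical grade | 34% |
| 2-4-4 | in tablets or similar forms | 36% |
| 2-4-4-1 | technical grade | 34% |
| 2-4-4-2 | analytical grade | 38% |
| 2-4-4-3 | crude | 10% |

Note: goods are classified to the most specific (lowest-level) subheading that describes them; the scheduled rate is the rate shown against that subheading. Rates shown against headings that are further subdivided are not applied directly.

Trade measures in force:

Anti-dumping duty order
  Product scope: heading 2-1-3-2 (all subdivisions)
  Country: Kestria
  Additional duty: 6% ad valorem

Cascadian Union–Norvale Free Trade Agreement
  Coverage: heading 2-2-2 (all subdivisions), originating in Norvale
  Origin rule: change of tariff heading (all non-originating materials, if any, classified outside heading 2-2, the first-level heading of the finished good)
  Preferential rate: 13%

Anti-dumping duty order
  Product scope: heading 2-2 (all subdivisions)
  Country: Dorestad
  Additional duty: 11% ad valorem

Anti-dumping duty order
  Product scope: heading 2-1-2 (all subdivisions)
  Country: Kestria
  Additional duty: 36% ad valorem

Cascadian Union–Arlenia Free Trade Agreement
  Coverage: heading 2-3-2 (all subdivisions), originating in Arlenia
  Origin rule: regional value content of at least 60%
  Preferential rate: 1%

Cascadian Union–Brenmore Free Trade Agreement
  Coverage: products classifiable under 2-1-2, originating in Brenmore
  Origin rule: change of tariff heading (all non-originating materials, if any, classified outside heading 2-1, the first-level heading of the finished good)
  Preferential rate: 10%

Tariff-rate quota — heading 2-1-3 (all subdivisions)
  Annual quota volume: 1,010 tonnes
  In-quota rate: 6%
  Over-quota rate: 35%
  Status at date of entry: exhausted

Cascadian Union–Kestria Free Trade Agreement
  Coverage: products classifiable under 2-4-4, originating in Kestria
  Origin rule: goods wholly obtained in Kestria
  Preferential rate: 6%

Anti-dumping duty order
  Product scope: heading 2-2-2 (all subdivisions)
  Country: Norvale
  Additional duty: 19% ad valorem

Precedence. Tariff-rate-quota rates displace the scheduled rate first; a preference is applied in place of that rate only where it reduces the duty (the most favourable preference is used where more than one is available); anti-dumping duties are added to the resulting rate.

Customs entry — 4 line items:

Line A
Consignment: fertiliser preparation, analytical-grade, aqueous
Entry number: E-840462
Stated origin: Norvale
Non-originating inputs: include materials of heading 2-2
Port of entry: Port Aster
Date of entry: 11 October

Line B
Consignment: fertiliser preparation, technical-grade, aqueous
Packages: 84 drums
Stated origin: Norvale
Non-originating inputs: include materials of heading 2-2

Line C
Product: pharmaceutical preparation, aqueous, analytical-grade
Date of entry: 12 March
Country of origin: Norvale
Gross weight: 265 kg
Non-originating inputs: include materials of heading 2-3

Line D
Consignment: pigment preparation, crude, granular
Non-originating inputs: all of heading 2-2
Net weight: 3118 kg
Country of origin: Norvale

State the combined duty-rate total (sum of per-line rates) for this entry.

Line A: fertiliser → 2-2; aqueous → 2-2-2; analytical-grade → 2-2-2-2. Scheduled 10%. Norvale agreement on 2-2-2: CTH not met; anti-dumping (Norvale, 2-2-2): +19%; total 10% + 19% = 29%. → 29%.
Line B: fertiliser → 2-2; aqueous → 2-2-2; technical-grade → 2-2-2-1. Scheduled 6%. Norvale agreement on 2-2-2: CTH not met; anti-dumping (Norvale, 2-2-2): +19%; total 6% + 19% = 25%. → 25%.
Line C: pharmaceutical → 2-3; aqueous → 2-3-3; analytical-grade → 2-3-3-1. Scheduled 8%. Norvale agreement on 2-2-2: 2-3-3-1 not covered. → 8%.
Line D: pigment → 2-1; granular → 2-1-4; crude → 2-1-4-2. Scheduled 33%. Norvale agreement on 2-2-2: 2-1-4-2 not covered. → 33%.
Sum: 29% + 25% + 8% + 33% = 95%.

95%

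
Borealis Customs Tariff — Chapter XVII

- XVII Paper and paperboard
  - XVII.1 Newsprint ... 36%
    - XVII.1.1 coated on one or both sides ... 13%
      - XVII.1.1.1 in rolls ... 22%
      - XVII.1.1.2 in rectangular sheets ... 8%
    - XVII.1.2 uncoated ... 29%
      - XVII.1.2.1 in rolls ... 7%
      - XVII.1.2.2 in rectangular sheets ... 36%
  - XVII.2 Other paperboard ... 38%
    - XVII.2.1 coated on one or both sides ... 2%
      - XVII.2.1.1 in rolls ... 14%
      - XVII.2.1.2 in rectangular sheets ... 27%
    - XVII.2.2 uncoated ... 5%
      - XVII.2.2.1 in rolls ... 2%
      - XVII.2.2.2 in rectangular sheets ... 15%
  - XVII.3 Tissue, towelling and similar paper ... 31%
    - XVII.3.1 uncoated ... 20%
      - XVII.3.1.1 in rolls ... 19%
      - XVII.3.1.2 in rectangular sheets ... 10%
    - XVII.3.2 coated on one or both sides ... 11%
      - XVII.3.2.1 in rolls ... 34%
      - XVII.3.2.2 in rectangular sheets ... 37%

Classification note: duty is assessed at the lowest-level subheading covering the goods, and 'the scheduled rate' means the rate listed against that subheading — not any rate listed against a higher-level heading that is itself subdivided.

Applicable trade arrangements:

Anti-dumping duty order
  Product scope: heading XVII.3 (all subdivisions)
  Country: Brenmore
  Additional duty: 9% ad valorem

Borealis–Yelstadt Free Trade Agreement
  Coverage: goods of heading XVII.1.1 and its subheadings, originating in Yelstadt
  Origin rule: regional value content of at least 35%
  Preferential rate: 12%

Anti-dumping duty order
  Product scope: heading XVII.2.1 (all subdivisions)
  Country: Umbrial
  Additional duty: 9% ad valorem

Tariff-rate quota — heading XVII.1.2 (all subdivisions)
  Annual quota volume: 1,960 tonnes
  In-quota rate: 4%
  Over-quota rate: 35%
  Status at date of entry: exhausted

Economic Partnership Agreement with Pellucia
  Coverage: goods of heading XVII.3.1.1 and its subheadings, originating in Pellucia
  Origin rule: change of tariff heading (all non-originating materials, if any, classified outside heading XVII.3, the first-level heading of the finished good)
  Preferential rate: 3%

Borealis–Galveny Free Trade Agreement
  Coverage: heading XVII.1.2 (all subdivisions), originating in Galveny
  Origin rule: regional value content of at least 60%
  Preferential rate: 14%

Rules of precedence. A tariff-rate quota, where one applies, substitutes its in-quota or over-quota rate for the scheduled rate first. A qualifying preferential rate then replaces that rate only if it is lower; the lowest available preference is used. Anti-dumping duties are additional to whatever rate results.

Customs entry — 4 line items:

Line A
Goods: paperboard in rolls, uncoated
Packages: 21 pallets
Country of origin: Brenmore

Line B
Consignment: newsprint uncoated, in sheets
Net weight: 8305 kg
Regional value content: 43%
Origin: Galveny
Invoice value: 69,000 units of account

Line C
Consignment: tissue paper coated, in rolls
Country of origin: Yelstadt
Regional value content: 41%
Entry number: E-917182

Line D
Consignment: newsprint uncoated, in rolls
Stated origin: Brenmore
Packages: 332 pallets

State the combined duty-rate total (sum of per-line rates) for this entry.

106%

Line A: paperboard → XVII.2; uncoated → XVII.2.2; in rolls → XVII.2.2.1. Scheduled 2%. No special measure applies. → 2%.
Line B: newsprint → XVII.1; uncoated → XVII.1.2; in sheets → XVII.1.2.2. Scheduled 36%. quota on XVII.1.2 exhausted → over-quota 35%; Galveny agreement on XVII.1.2: RVC < 60%. → 35%.
Line C: tissue paper → XVII.3; coated → XVII.3.2; in rolls → XVII.3.2.1. Scheduled 34%. Yelstadt agreement on XVII.1.1: XVII.3.2.1 not covered. → 34%.
Line D: newsprint → XVII.1; uncoated → XVII.1.2; in rolls → XVII.1.2.1. Scheduled 7%. quota on XVII.1.2 exhausted → over-quota 35%. → 35%.
Sum: 2% + 35% + 34% + 35% = 106%.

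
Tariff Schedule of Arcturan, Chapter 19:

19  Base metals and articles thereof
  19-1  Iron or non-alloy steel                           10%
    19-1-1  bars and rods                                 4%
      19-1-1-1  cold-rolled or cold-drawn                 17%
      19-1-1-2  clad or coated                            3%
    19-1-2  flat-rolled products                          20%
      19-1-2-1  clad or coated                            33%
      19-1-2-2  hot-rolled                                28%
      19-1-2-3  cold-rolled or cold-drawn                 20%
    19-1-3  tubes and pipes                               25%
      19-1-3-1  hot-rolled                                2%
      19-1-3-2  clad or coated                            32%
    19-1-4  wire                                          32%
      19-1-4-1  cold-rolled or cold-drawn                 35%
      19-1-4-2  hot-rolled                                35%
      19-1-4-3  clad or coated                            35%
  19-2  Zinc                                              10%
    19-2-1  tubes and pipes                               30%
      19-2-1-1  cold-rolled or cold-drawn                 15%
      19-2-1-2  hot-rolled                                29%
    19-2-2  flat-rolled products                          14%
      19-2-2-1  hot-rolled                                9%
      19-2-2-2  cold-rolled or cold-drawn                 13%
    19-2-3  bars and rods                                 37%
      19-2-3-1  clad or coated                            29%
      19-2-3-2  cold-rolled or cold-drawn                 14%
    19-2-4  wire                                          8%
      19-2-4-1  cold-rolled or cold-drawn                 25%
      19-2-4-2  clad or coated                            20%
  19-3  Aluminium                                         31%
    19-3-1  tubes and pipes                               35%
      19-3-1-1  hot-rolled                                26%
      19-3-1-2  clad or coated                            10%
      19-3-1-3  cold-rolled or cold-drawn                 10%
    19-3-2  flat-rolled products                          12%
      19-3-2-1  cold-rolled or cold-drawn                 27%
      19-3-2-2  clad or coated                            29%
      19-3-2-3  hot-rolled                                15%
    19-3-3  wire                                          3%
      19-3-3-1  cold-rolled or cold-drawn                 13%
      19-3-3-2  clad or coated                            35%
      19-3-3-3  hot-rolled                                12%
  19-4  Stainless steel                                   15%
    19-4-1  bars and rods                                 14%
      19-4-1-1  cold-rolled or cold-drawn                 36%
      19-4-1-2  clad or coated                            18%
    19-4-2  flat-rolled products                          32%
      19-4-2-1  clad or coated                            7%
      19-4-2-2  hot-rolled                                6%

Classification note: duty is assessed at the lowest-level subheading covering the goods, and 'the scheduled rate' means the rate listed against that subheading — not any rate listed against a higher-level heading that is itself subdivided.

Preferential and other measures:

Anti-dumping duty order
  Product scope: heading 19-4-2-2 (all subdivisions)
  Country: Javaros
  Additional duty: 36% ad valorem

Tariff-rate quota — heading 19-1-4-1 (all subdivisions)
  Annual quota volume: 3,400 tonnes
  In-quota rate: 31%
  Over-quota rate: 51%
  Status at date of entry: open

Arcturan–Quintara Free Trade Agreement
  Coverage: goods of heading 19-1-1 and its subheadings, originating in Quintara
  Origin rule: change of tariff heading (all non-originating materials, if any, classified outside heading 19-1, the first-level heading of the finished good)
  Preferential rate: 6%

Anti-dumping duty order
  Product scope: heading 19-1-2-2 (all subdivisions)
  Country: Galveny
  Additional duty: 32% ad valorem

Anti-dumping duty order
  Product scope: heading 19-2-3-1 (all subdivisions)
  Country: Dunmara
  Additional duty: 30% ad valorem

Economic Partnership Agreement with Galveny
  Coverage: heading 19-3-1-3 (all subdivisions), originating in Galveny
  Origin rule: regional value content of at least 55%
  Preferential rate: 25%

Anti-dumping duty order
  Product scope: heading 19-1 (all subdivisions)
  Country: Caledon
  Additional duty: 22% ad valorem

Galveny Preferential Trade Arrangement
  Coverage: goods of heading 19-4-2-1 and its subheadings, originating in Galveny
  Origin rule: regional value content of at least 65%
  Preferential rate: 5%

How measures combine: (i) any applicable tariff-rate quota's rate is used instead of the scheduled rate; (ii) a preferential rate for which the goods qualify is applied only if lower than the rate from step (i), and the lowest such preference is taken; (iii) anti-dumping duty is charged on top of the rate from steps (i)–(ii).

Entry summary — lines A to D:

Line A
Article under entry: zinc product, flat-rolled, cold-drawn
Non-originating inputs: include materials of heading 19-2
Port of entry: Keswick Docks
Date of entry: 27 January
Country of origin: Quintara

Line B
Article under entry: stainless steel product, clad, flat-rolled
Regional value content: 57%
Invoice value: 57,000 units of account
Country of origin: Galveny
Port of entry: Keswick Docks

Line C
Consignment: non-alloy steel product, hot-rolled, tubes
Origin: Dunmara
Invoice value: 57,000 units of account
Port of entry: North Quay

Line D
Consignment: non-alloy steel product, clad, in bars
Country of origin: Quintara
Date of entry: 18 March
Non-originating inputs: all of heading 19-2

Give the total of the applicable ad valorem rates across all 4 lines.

Line A: zinc → 19-2; flat-rolled → 19-2-2; cold-drawn → 19-2-2-2. Scheduled 13%. Quintara agreement on 19-1-1: 19-2-2-2 not covered. → 13%.
Line B: stainless steel → 19-4; flat-rolled → 19-4-2; clad → 19-4-2-1. Scheduled 7%. Galveny agreement on 19-3-1-3: 19-4-2-1 not covered; Galveny agreement on 19-4-2-1: RVC < 65%. → 7%.
Line C: non-alloy steel → 19-1; tubes → 19-1-3; hot-rolled → 19-1-3-1. Scheduled 2%. No special measure applies. → 2%.
Line D: non-alloy steel → 19-1; in bars → 19-1-1; clad → 19-1-1-2. Scheduled 3%. Quintara agreement on 19-1-1: CTH met → 6% available; preference 6% not lower than 3% → no reduction. → 3%.
Sum: 13% + 7% + 2% + 3% = 25%.

25%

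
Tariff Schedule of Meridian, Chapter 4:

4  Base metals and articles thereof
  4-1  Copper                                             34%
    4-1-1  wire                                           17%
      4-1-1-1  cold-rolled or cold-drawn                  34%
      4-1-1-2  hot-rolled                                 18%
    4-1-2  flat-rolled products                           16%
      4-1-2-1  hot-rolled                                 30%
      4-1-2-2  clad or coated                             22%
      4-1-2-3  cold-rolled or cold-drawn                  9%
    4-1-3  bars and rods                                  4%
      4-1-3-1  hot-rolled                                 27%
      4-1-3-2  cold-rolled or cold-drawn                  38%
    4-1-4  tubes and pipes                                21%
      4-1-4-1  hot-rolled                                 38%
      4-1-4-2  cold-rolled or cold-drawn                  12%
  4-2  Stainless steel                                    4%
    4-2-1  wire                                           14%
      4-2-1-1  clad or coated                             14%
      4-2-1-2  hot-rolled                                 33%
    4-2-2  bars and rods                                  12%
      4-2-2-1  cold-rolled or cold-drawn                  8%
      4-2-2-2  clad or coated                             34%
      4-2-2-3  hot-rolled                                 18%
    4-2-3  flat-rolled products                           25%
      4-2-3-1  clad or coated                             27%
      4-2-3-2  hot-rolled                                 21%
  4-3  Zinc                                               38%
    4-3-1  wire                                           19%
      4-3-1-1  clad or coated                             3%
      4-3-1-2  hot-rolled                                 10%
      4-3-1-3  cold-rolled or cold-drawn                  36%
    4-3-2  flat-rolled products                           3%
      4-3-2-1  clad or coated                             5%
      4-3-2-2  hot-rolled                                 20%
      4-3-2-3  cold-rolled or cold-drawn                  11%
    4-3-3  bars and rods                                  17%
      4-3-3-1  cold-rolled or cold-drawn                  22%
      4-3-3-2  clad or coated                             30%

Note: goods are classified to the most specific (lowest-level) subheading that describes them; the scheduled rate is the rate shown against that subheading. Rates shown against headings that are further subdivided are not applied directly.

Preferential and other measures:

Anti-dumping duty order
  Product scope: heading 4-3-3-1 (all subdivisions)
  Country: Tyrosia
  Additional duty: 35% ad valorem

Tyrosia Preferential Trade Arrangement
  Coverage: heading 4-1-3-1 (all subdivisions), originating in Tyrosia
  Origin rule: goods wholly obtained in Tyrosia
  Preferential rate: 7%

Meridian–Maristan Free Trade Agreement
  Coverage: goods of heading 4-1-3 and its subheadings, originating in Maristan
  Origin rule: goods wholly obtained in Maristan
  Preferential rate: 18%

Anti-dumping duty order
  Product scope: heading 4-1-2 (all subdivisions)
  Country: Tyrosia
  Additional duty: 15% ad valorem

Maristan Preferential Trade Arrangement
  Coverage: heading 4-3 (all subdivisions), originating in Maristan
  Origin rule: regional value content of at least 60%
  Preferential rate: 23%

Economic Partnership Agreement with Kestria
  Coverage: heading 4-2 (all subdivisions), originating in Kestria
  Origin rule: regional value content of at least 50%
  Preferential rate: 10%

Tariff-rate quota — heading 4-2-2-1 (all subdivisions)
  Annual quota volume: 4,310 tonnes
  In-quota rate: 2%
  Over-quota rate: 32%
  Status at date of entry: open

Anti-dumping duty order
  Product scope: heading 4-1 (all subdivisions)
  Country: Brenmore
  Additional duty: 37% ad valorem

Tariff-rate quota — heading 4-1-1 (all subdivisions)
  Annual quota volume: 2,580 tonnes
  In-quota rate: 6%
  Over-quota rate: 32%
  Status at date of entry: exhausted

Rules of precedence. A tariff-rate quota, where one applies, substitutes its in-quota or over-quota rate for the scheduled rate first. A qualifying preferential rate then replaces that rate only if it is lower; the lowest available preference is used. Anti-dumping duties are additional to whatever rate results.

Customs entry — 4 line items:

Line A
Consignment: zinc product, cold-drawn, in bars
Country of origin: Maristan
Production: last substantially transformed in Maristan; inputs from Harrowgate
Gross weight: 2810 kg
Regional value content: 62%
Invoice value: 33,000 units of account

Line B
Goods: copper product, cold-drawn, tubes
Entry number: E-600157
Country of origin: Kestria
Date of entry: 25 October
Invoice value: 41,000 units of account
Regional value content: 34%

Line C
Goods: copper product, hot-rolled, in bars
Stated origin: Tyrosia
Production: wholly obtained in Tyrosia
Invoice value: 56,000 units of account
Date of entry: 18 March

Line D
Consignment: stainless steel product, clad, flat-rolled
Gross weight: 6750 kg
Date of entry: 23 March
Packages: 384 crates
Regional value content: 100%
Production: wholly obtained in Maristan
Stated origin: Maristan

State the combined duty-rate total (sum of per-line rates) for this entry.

Line A: zinc → 4-3; in bars → 4-3-3; cold-drawn → 4-3-3-1. Scheduled 22%. Maristan agreement on 4-1-3: 4-3-3-1 not covered; Maristan agreement on 4-3: RVC ≥ 60% → 23% available; preference 23% not lower than 22% → no reduction. → 22%.
Line B: copper → 4-1; tubes → 4-1-4; cold-drawn → 4-1-4-2. Scheduled 12%. Kestria agreement on 4-2: 4-1-4-2 not covered. → 12%.
Line C: copper → 4-1; in bars → 4-1-3; hot-rolled → 4-1-3-1. Scheduled 27%. Tyrosia agreement on 4-1-3-1: wholly obtained → 7% available; preferential 7%. → 7%.
Line D: stainless steel → 4-2; flat-rolled → 4-2-3; clad → 4-2-3-1. Scheduled 27%. Maristan agreement on 4-1-3: 4-2-3-1 not covered; Maristan agreement on 4-3: 4-2-3-1 not covered. → 27%.
Sum: 22% + 12% + 7% + 27% = 68%.

68%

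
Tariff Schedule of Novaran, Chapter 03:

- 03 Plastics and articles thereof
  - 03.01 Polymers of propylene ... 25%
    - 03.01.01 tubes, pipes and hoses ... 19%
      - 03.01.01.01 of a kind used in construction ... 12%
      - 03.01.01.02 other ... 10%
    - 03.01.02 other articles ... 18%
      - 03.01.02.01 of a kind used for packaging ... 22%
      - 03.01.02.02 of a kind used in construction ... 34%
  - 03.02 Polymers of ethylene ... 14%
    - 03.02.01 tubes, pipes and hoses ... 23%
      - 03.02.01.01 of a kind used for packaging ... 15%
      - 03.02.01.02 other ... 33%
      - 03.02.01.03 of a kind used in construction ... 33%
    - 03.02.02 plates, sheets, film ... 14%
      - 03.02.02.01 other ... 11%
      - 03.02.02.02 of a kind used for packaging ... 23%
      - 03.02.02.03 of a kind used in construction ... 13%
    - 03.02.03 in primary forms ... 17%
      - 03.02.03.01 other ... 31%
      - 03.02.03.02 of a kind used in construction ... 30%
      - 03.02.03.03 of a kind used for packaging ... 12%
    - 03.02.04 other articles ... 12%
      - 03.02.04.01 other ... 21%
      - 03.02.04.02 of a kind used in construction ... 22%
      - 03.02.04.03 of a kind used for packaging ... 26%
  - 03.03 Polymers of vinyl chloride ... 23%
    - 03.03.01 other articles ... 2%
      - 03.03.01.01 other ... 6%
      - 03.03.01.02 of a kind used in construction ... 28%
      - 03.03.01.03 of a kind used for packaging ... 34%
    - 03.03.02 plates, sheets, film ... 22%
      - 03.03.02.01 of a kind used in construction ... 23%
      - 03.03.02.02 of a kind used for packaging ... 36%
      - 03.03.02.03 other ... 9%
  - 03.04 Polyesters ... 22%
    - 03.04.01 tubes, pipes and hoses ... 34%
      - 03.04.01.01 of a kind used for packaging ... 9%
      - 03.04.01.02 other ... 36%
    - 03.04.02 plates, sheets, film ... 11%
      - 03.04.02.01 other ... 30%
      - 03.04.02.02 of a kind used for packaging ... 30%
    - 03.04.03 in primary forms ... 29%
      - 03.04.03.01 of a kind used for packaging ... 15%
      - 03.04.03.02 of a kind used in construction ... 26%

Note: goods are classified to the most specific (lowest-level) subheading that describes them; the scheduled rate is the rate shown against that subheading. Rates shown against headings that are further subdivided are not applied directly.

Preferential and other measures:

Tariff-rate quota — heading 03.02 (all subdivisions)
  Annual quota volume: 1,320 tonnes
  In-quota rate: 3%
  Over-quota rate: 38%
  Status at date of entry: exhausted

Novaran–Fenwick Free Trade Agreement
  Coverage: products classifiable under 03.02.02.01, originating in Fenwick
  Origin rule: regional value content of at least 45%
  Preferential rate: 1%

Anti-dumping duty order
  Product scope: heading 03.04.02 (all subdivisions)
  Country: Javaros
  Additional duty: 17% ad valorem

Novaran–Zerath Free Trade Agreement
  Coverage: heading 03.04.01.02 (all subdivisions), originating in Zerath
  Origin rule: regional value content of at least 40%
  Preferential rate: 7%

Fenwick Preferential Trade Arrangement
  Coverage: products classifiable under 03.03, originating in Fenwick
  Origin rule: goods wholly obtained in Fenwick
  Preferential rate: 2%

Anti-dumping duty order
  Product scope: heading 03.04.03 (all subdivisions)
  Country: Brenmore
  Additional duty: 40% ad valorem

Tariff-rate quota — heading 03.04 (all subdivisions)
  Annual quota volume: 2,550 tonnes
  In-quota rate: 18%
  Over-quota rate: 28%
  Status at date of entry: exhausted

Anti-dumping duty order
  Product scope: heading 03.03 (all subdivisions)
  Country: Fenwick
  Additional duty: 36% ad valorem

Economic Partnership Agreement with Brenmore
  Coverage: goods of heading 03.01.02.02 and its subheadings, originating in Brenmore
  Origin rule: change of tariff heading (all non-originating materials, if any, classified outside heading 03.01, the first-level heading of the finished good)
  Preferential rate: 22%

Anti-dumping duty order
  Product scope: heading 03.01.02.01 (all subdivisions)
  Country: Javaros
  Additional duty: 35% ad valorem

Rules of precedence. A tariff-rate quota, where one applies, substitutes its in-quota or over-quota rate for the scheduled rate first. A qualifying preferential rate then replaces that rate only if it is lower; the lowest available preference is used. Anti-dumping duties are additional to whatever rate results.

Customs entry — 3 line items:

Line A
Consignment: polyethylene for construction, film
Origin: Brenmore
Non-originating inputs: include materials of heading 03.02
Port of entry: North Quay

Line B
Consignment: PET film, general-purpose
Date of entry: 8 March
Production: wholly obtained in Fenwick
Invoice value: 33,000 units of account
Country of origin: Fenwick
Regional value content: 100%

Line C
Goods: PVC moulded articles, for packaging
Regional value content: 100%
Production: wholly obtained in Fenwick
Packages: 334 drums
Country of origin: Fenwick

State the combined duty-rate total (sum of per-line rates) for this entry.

104%

Line A: polyethylene → 03.02; film → 03.02.02; for construction → 03.02.02.03. Scheduled 13%. quota on 03.02 exhausted → over-quota 38%; Brenmore agreement on 03.01.02.02: 03.02.02.03 not covered. → 38%.
Line B: PET → 03.04; film → 03.04.02; general-purpose → 03.04.02.01. Scheduled 30%. quota on 03.04 exhausted → over-quota 28%; Fenwick agreement on 03.02.02.01: 03.04.02.01 not covered; Fenwick agreement on 03.03: 03.04.02.01 not covered. → 28%.
Line C: PVC → 03.03; moulded articles → 03.03.01; for packaging → 03.03.01.03. Scheduled 34%. Fenwick agreement on 03.02.02.01: 03.03.01.03 not covered; Fenwick agreement on 03.03: wholly obtained → 2% available; preferential 2%; anti-dumping (Fenwick, 03.03): +36%; total 2% + 36% = 38%. → 38%.
Sum: 38% + 28% + 38% = 104%.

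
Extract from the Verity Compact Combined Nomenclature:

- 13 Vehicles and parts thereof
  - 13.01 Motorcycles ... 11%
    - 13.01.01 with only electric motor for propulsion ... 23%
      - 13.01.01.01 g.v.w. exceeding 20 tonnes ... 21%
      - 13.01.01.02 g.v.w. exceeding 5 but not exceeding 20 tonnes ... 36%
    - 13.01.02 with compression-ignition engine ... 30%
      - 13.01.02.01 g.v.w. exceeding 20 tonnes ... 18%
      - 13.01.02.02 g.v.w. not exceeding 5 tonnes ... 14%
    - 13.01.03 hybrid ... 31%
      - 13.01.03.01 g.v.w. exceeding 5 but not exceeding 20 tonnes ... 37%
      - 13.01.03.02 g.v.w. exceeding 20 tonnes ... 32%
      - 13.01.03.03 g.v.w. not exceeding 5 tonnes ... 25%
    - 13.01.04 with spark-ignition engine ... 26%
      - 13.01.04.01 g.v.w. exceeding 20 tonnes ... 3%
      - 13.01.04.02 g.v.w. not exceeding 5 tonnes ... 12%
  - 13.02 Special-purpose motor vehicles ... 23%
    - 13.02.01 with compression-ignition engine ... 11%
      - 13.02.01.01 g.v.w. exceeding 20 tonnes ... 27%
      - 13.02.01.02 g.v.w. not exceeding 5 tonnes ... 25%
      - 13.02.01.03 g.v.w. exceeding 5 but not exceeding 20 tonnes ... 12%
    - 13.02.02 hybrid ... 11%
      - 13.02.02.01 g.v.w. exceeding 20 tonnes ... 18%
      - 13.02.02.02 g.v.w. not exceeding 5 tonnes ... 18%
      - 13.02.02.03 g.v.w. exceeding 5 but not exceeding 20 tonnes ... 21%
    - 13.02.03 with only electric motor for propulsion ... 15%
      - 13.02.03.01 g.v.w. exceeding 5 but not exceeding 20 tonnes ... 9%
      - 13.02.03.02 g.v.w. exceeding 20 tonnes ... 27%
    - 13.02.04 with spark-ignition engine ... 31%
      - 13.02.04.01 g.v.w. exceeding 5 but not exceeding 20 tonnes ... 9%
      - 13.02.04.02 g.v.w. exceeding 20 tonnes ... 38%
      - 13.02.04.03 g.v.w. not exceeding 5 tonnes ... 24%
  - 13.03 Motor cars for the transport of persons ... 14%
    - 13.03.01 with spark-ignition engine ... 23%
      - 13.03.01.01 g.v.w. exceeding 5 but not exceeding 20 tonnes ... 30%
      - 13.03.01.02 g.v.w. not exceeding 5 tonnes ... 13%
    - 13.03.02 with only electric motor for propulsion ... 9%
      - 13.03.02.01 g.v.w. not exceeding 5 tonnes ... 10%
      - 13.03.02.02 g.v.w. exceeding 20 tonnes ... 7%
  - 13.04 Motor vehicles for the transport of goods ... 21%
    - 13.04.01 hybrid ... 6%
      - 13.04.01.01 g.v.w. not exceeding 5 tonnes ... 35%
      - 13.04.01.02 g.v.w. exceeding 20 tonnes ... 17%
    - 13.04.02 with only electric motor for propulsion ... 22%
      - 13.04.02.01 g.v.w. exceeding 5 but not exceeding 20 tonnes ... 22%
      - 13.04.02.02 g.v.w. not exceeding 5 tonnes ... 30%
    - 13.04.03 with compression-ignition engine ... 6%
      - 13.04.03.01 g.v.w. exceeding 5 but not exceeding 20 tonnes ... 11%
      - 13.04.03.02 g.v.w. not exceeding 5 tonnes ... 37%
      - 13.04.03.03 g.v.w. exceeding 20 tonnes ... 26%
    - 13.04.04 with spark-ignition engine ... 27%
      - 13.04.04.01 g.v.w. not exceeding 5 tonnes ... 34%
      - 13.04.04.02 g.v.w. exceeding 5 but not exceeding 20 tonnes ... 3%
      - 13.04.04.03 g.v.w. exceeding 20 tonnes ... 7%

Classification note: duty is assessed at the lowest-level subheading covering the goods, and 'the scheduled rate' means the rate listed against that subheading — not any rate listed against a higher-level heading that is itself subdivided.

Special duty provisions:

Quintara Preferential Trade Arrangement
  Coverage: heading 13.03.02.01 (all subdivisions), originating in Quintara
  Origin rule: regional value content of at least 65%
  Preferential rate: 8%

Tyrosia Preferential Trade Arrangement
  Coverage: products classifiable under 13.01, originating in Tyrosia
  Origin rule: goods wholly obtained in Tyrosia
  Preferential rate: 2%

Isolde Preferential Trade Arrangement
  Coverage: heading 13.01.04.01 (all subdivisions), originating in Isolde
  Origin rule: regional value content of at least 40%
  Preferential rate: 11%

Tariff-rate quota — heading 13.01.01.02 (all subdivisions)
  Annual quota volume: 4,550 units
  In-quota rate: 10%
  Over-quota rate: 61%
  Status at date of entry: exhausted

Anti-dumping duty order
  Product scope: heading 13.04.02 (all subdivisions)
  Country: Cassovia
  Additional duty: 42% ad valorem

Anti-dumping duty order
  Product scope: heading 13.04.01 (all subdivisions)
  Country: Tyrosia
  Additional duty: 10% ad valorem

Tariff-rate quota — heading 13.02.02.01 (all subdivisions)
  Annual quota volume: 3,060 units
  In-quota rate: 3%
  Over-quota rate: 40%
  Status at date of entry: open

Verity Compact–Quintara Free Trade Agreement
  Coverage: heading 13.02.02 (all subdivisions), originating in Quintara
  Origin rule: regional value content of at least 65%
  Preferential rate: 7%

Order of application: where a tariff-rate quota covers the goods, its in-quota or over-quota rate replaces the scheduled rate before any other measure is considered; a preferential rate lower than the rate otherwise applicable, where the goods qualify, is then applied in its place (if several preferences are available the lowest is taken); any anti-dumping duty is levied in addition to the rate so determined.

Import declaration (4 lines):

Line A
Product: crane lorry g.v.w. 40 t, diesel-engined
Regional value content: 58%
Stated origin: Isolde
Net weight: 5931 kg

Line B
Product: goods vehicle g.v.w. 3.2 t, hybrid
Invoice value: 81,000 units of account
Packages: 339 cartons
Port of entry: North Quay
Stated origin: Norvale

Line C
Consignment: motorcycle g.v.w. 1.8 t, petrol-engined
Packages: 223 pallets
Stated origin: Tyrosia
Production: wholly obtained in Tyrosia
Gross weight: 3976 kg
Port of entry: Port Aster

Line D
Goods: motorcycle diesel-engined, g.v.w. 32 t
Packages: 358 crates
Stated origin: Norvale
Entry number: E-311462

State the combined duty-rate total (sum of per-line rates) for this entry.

Line A: crane lorry → 13.02; diesel-engined → 13.02.01; g.v.w. 40 t → 13.02.01.01. Scheduled 27%. Isolde agreement on 13.01.04.01: 13.02.01.01 not covered. → 27%.
Line B: goods vehicle → 13.04; hybrid → 13.04.01; g.v.w. 3.2 t → 13.04.01.01. Scheduled 35%. No special measure applies. → 35%.
Line C: motorcycle → 13.01; petrol-engined → 13.01.04; g.v.w. 1.8 t → 13.01.04.02. Scheduled 12%. Tyrosia agreement on 13.01: wholly obtained → 2% available; preferential 2%. → 2%.
Line D: motorcycle → 13.01; diesel-engined → 13.01.02; g.v.w. 32 t → 13.01.02.01. Scheduled 18%. No special measure applies. → 18%.
Sum: 27% + 35% + 2% + 18% = 82%.

82%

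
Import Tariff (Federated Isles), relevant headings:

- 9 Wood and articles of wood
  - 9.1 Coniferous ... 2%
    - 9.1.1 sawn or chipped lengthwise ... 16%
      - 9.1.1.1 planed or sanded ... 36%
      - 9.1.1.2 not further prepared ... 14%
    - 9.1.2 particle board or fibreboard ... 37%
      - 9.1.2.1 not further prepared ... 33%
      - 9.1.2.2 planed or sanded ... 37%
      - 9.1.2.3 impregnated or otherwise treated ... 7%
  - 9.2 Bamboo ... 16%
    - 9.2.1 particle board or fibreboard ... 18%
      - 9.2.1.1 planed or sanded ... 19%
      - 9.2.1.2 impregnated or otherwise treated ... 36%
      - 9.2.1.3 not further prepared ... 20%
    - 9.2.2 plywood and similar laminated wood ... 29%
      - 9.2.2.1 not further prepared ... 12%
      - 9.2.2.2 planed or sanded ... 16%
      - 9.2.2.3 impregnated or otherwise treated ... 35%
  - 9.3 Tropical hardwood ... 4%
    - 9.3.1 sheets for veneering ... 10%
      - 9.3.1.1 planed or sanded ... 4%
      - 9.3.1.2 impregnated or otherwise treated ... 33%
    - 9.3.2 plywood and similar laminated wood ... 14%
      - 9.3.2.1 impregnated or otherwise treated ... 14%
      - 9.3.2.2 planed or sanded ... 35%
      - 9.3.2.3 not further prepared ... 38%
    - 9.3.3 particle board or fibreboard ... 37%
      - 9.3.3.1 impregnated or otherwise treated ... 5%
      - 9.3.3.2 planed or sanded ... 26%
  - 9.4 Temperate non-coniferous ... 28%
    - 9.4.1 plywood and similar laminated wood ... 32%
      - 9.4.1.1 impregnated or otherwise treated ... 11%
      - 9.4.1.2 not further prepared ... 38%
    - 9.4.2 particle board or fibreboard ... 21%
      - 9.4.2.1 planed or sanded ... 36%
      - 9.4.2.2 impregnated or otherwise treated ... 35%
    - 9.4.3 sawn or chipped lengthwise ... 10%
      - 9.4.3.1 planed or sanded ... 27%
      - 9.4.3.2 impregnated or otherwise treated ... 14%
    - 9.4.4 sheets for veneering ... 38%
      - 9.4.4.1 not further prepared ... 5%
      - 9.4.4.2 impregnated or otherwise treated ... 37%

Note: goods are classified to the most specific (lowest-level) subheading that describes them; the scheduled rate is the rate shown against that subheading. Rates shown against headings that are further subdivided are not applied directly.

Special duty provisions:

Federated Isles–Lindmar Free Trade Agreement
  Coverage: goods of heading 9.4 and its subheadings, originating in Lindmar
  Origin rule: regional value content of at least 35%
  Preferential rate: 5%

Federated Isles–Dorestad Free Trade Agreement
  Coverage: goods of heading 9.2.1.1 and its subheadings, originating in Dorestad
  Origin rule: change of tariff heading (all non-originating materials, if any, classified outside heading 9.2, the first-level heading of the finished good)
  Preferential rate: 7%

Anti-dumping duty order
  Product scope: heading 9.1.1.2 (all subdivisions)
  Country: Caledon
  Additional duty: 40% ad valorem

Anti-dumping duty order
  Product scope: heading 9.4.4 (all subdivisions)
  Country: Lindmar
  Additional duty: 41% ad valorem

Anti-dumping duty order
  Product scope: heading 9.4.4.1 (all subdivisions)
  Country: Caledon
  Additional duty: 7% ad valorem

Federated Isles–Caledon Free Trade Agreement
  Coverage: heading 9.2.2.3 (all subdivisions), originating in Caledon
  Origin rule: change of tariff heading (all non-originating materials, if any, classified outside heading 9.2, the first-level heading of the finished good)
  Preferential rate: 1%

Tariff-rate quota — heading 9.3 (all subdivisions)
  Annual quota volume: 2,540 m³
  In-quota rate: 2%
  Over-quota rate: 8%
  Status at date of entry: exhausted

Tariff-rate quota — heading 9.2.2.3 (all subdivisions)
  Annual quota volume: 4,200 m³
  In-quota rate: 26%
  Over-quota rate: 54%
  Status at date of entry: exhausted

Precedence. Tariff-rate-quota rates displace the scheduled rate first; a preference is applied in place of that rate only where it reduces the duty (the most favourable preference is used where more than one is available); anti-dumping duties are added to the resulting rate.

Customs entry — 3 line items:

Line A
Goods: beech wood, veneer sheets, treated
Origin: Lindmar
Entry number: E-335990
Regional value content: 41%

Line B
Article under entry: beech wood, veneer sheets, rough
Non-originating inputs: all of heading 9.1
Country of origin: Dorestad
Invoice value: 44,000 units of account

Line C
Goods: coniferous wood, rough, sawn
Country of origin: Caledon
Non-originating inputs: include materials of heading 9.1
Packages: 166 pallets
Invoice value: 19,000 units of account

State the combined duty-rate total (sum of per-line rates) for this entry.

Line A: beech → 9.4; veneer sheets → 9.4.4; treated → 9.4.4.2. Scheduled 37%. Lindmar agreement on 9.4: RVC ≥ 35% → 5% available; preferential 5%; anti-dumping (Lindmar, 9.4.4): +41%; total 5% + 41% = 46%. → 46%.
Line B: beech → 9.4; veneer sheets → 9.4.4; rough → 9.4.4.1. Scheduled 5%. Dorestad agreement on 9.2.1.1: 9.4.4.1 not covered. → 5%.
Line C: coniferous → 9.1; sawn → 9.1.1; rough → 9.1.1.2. Scheduled 14%. Caledon agreement on 9.2.2.3: 9.1.1.2 not covered; anti-dumping (Caledon, 9.1.1.2): +40%; total 14% + 40% = 54%. → 54%.
Sum: 46% + 5% + 54% = 105%.

105%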